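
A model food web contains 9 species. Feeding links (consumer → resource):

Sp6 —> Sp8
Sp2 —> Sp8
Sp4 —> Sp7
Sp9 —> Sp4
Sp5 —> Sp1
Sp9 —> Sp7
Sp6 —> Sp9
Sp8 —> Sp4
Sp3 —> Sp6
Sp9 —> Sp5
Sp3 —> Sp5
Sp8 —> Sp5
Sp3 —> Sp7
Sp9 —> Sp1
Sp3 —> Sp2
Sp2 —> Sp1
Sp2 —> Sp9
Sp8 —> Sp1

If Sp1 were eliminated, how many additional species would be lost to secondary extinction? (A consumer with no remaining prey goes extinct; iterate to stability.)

Remove Sp1.
Round 1: Sp5 (all prey gone) → extinct.
No further losses. Total secondary extinctions: 1.

1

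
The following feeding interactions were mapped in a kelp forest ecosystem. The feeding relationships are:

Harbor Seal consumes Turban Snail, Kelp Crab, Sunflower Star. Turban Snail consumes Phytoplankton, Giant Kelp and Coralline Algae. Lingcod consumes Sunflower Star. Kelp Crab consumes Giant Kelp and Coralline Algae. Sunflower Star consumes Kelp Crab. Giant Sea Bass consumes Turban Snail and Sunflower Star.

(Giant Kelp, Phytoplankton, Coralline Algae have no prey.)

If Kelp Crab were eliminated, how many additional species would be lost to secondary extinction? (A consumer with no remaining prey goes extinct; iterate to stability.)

2

Remove Kelp Crab.
Round 1: Sunflower Star (all prey gone) → extinct.
Round 2: Lingcod (all prey gone) → extinct.
No further losses. Total secondary extinctions: 2.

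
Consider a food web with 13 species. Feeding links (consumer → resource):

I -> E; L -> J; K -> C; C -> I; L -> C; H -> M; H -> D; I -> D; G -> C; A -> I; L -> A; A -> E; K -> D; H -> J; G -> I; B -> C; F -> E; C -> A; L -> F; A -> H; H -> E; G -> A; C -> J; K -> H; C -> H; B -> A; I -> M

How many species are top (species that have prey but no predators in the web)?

4

Top species (has prey, but nothing eats it): K, B, G, L.
Count: 4.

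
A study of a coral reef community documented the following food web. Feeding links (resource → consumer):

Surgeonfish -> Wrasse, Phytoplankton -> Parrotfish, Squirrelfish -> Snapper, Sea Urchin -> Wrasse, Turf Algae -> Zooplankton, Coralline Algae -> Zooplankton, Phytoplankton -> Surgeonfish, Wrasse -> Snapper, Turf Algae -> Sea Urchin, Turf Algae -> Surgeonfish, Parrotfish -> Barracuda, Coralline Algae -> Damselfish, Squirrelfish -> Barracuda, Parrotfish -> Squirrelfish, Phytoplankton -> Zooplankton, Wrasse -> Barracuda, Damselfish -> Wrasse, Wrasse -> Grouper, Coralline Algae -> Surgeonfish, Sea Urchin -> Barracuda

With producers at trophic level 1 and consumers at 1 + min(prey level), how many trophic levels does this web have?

Producers (level 1): Coralline Algae, Phytoplankton, Turf Algae.
Following each consumer down to its lowest-level prey: Coralline Algae → Surgeonfish → Wrasse → Grouper (levels 1 through 4).
All prey of Grouper (Wrasse 3) are at level 3 or above, so Grouper is at level 1 + 3 = 4.
Every consumer has at least one prey at level 3 or below, so none exceeds level 4.

4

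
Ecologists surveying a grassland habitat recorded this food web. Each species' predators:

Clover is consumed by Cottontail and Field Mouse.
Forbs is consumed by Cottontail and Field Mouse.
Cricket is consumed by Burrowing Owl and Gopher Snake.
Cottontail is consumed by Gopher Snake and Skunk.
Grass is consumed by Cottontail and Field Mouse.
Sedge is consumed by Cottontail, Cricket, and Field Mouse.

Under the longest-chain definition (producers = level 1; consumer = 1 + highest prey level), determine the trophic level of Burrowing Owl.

Sedge is a producer → level 1.
Cricket eats Sedge → level 2.
Burrowing Owl eats Cricket → level 3.

Trophic level 3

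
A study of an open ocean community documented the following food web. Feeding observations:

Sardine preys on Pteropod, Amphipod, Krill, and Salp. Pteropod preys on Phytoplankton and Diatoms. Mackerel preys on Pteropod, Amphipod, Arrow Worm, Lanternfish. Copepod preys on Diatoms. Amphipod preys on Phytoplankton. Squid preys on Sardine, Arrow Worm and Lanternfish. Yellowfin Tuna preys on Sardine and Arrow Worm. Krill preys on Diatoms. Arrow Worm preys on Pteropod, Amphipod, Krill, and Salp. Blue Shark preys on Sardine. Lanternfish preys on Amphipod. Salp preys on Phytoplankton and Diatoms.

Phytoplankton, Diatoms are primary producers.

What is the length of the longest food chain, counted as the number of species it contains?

One longest chain: Phytoplankton → Pteropod → Sardine → Blue Shark.
It has 4 species and 3 links.

4 species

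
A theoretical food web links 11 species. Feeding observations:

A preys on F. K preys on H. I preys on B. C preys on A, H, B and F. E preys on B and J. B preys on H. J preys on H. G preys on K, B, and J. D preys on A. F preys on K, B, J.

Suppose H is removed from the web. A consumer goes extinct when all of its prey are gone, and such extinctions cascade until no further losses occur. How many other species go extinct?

10

Remove H.
Round 1: B (all prey gone), K (all prey gone), J (all prey gone) → extinct.
Round 2: F (all prey gone), I (all prey gone), G (all prey gone), E (all prey gone) → extinct.
Round 3: A (all prey gone) → extinct.
Round 4: C (all prey gone), D (all prey gone) → extinct.
No further losses. Total secondary extinctions: 10.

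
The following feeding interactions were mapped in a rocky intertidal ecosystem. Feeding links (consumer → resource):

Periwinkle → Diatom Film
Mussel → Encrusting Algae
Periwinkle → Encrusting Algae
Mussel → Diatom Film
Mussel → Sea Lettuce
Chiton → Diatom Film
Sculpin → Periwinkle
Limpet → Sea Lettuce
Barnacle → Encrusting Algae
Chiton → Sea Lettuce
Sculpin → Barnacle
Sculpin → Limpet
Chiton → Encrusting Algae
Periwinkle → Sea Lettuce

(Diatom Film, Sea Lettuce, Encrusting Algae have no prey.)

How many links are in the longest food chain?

2 links

One longest chain: Encrusting Algae → Barnacle → Sculpin.
It has 3 species and 2 links.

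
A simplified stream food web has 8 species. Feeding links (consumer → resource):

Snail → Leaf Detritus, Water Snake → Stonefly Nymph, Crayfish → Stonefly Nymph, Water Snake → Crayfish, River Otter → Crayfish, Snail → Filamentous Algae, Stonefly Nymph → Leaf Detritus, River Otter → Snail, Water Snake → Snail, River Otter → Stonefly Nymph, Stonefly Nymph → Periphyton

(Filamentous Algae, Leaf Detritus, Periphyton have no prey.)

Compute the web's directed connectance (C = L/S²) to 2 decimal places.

The web has S = 8 species and L = 11 feeding links.
C = L / S² = 11 / 64 = 0.1719 ≈ 0.17.

C = 0.17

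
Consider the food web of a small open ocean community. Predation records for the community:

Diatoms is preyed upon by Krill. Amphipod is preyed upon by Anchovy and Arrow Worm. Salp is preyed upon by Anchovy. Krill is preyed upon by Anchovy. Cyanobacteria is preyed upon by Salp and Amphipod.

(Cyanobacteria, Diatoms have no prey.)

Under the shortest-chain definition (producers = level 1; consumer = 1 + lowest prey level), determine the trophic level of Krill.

Trophic level 2

Diatoms is a producer → level 1.
Krill eats Diatoms → level 2.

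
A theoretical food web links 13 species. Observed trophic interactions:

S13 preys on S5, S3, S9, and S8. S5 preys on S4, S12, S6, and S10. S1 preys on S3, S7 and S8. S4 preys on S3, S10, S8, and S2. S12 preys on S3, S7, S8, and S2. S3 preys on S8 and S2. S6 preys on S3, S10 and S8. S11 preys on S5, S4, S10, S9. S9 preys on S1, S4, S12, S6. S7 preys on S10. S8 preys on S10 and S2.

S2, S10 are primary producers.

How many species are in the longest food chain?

One longest chain: S2 → S8 → S3 → S12 → S9 → S13.
It has 6 species and 5 links.

6 species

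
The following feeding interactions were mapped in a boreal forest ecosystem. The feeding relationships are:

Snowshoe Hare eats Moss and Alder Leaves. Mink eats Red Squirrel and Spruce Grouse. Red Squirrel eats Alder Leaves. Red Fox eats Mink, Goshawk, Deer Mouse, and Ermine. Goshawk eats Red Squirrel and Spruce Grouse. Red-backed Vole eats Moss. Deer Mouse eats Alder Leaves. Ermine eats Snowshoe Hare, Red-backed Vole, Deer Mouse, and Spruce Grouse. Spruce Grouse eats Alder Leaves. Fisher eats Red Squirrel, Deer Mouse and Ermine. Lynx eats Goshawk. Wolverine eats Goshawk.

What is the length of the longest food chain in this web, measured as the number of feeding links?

One longest chain: Alder Leaves → Spruce Grouse → Goshawk → Wolverine.
It has 4 species and 3 links.

3 links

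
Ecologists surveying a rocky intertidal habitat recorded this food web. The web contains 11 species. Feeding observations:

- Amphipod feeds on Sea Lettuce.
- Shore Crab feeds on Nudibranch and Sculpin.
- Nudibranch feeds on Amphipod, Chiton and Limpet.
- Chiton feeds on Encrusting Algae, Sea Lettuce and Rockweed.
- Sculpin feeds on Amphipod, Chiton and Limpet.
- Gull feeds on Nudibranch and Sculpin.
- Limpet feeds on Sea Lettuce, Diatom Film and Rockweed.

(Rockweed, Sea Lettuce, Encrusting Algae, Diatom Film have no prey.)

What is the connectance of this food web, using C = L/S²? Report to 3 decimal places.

C = 0.140

The web has S = 11 species and L = 17 feeding links.
C = L / S² = 17 / 121 = 0.1405 ≈ 0.140.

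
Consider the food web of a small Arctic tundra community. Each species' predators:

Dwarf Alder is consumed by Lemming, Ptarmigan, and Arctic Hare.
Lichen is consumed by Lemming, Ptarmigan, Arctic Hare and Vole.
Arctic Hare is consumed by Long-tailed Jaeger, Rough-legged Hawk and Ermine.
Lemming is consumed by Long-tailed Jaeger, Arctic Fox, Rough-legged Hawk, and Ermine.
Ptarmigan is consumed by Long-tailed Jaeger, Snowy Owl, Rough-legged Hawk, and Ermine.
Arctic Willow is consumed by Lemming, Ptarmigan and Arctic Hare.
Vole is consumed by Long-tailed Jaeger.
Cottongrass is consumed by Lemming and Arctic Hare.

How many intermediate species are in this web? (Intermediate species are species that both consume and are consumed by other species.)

Intermediate species (has both prey and predators): Ptarmigan, Arctic Hare, Lemming, Vole.
Count: 4.

4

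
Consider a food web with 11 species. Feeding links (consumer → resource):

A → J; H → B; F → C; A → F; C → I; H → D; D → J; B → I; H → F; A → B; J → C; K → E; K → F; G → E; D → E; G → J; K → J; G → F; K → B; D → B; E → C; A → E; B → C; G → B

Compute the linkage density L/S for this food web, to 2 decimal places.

There are L = 24 links among S = 11 species.
L/S = 24/11 = 2.1818 ≈ 2.18.

L/S = 2.18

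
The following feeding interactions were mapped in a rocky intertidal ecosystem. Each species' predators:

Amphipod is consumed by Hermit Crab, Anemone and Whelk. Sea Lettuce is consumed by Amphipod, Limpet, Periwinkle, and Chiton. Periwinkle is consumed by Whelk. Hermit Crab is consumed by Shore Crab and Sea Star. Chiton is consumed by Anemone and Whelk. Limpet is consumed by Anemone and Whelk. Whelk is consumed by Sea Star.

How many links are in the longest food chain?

One longest chain: Sea Lettuce → Amphipod → Hermit Crab → Shore Crab.
It has 4 species and 3 links.

3 links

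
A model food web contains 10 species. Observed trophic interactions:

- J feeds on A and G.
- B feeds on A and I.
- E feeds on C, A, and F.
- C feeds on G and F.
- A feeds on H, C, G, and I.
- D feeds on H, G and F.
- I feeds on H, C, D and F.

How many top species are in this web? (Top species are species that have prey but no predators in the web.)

3

Top species (has prey, but nothing eats it): J, E, B.
Count: 3.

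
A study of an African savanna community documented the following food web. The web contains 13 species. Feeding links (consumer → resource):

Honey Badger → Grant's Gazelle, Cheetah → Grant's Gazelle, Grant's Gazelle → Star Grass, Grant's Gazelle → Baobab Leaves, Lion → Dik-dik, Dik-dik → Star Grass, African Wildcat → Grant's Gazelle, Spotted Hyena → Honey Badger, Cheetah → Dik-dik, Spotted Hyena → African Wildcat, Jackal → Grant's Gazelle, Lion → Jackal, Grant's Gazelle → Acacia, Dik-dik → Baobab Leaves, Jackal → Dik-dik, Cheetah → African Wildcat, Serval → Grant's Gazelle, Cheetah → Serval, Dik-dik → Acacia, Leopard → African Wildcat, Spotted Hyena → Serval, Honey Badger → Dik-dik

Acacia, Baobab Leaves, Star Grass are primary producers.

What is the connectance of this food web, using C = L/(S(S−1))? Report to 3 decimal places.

The web has S = 13 species and L = 22 feeding links.
C = L / (S(S−1)) = 22 / 156 = 0.1410 ≈ 0.141.

C = 0.141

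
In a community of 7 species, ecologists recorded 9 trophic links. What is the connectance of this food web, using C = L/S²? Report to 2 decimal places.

The web has S = 7 species and L = 9 feeding links.
C = L / S² = 9 / 49 = 0.1837 ≈ 0.18.

C = 0.18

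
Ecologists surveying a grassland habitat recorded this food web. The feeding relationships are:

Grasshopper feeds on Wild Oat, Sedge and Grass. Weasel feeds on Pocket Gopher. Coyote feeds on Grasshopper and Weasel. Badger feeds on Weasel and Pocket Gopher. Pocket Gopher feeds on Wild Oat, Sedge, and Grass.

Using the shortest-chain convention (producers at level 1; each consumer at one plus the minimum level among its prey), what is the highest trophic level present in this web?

3

Producers (level 1): Sedge, Grass, Wild Oat.
Following each consumer down to its lowest-level prey: Sedge → Pocket Gopher → Weasel (levels 1 through 3).
All prey of Weasel (Pocket Gopher 2) are at level 2 or above, so Weasel is at level 1 + 2 = 3.
Every consumer has at least one prey at level 2 or below, so none exceeds level 3.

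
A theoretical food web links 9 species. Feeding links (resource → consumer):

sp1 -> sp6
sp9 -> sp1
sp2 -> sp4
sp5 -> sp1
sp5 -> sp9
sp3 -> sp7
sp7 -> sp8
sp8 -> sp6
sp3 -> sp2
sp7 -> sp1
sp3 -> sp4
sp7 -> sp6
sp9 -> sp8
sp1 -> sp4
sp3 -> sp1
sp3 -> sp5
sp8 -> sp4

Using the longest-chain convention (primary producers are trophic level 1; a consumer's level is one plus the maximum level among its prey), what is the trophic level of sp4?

Trophic level 5

sp3 is a producer → level 1.
sp5 eats sp3 → level 2.
sp9 eats sp5 → level 3.
sp8 eats sp9 (level 3); other prey at levels: sp7 2 → level 4.
sp4 eats sp8 (level 4); other prey at levels: sp3 1, sp2 2, sp1 4 → level 5.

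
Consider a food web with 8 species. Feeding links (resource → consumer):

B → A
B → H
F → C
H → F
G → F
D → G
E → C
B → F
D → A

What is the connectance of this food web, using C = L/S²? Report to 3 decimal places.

C = 0.141

The web has S = 8 species and L = 9 feeding links.
C = L / S² = 9 / 64 = 0.1406 ≈ 0.141.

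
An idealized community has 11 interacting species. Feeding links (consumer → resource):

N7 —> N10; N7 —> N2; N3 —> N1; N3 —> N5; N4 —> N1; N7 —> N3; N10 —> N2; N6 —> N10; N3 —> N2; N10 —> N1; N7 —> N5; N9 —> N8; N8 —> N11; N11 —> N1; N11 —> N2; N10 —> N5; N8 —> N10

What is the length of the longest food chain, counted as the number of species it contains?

One longest chain: N1 → N11 → N8 → N9.
It has 4 species and 3 links.

4 species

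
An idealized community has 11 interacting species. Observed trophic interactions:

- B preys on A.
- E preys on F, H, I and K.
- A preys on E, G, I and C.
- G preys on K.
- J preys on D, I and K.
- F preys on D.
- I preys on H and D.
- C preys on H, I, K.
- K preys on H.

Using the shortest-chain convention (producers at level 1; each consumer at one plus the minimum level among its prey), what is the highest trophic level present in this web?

4

Producers (level 1): D, H.
Following each consumer down to its lowest-level prey: D → I → A → B (levels 1 through 4).
All prey of B (A 3) are at level 3 or above, so B is at level 1 + 3 = 4.
Every consumer has at least one prey at level 3 or below, so none exceeds level 4.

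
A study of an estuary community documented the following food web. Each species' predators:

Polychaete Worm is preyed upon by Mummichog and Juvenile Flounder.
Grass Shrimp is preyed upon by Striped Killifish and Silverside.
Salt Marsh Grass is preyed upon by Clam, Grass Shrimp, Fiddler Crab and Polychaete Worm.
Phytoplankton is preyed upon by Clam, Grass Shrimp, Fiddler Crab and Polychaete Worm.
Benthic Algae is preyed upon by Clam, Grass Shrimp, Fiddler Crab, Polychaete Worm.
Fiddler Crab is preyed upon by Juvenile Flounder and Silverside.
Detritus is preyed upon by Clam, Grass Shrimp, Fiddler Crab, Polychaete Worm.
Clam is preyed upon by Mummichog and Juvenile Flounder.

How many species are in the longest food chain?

3 species

One longest chain: Salt Marsh Grass → Polychaete Worm → Juvenile Flounder.
It has 3 species and 2 links.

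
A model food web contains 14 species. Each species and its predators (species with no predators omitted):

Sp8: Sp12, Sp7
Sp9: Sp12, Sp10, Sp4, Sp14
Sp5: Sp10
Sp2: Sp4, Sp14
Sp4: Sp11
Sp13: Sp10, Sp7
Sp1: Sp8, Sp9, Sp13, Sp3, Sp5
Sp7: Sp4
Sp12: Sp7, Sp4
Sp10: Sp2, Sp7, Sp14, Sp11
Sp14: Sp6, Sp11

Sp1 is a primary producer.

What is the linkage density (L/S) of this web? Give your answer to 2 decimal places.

L/S = 1.86

There are L = 26 links among S = 14 species.
L/S = 26/14 = 1.8571 ≈ 1.86.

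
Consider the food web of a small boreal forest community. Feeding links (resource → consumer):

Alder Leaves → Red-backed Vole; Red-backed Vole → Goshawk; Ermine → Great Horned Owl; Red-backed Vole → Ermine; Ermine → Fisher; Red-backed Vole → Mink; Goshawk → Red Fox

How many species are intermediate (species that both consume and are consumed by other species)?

Intermediate species (has both prey and predators): Red-backed Vole, Ermine, Goshawk.
Count: 3.

3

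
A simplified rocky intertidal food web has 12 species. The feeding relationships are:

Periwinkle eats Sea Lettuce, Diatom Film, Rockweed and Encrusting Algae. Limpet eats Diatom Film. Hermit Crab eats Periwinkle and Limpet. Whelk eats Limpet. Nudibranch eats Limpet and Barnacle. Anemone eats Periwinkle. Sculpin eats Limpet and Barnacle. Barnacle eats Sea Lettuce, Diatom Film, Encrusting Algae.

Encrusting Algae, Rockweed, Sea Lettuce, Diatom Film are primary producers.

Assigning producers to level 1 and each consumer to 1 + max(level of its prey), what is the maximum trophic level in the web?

3

Producers (level 1): Encrusting Algae, Rockweed, Sea Lettuce, Diatom Film.
Encrusting Algae → Periwinkle → Anemone gives Anemone level 3.
No species has a prey at level 3, so no species reaches level 4.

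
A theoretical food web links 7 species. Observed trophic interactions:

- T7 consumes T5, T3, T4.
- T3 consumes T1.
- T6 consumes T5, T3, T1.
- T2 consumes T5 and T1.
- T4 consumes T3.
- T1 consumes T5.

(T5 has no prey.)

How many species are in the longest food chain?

One longest chain: T5 → T1 → T3 → T4 → T7.
It has 5 species and 4 links.

5 species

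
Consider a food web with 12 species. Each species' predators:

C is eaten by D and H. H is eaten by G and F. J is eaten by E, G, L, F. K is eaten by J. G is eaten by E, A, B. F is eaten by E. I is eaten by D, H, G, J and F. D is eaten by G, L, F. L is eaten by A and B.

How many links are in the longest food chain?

One longest chain: K → J → L → B.
It has 4 species and 3 links.

3 links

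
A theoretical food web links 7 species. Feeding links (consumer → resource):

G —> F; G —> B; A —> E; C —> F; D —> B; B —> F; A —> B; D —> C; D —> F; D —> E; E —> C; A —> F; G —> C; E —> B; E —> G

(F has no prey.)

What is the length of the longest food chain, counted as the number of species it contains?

One longest chain: F → C → G → E → D.
It has 5 species and 4 links.

5 species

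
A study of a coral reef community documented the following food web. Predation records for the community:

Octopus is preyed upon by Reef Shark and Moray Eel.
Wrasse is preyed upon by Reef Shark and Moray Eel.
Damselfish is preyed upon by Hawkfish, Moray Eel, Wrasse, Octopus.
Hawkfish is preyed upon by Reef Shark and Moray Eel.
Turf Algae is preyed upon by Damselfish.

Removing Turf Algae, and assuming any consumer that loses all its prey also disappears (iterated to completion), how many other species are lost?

Remove Turf Algae.
Round 1: Damselfish (all prey gone) → extinct.
Round 2: Wrasse (all prey gone), Hawkfish (all prey gone), Octopus (all prey gone) → extinct.
Round 3: Moray Eel (all prey gone), Reef Shark (all prey gone) → extinct.
No further losses. Total secondary extinctions: 6.

6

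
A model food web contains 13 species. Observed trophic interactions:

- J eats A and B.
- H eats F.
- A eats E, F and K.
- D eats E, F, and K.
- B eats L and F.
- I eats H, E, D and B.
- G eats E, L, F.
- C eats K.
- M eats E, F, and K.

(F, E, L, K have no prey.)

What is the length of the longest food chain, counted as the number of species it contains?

One longest chain: F → D → I.
It has 3 species and 2 links.

3 species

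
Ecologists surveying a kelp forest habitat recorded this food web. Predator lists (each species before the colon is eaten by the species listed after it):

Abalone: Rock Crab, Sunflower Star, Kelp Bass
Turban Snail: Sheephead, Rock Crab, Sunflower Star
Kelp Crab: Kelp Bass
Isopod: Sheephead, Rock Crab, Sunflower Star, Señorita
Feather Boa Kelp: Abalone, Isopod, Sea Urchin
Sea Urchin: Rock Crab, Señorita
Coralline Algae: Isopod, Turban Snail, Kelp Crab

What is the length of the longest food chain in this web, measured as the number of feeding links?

2 links

One longest chain: Feather Boa Kelp → Isopod → Sheephead.
It has 3 species and 2 links.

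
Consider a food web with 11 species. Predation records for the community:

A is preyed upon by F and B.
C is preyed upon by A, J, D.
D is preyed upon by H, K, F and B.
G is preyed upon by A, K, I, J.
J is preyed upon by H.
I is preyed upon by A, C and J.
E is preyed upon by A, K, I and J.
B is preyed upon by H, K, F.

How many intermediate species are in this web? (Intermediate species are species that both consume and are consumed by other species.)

Intermediate species (has both prey and predators): I, C, A, J, D, B.
Count: 6.

6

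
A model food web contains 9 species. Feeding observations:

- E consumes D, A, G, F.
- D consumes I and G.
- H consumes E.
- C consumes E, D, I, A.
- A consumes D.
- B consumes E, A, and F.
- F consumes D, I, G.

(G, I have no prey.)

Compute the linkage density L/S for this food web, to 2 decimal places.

L/S = 2.00

There are L = 18 links among S = 9 species.
L/S = 18/9 = 2.0000 ≈ 2.00.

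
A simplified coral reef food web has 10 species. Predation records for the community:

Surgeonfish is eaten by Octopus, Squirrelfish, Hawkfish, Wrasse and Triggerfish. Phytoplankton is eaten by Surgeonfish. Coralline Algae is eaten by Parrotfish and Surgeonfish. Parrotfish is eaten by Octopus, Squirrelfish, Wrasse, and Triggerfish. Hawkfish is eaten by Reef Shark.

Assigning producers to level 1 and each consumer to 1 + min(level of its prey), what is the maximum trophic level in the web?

Producers (level 1): Coralline Algae, Phytoplankton.
Following each consumer down to its lowest-level prey: Coralline Algae → Surgeonfish → Hawkfish → Reef Shark (levels 1 through 4).
All prey of Reef Shark (Hawkfish 3) are at level 3 or above, so Reef Shark is at level 1 + 3 = 4.
Every consumer has at least one prey at level 3 or below, so none exceeds level 4.

4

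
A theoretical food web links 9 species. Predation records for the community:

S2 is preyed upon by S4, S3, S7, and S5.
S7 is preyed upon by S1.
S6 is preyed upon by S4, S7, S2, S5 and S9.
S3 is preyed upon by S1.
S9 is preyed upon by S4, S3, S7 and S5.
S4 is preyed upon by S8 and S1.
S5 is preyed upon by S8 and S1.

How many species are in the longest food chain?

4 species

One longest chain: S6 → S2 → S7 → S1.
It has 4 species and 3 links.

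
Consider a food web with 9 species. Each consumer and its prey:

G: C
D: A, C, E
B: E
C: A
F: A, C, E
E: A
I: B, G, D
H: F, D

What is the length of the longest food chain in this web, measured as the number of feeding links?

One longest chain: A → E → B → I.
It has 4 species and 3 links.

3 links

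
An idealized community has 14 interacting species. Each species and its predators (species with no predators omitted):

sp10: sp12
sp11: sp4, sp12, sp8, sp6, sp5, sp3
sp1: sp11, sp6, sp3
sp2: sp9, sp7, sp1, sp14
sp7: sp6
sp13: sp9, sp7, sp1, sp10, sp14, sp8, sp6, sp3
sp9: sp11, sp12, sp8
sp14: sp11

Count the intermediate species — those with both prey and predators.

Intermediate species (has both prey and predators): sp9, sp7, sp1, sp10, sp14, sp11.
Count: 6.

6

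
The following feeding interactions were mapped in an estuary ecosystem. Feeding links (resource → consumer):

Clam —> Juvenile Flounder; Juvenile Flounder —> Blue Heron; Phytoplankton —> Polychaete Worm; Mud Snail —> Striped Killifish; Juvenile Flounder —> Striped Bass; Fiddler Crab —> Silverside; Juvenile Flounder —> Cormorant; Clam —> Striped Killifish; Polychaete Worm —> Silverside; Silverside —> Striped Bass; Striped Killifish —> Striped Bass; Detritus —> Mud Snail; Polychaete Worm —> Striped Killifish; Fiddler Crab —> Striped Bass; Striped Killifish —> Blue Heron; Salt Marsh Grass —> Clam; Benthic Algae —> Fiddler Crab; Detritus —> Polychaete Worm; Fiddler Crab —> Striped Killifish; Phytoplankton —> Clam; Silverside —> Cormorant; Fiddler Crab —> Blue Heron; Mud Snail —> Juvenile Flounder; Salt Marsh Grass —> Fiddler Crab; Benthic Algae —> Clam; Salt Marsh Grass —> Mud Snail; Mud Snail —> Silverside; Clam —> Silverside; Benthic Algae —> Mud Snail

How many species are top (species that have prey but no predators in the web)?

Top species (has prey, but nothing eats it): Cormorant, Striped Bass, Blue Heron.
Count: 3.

3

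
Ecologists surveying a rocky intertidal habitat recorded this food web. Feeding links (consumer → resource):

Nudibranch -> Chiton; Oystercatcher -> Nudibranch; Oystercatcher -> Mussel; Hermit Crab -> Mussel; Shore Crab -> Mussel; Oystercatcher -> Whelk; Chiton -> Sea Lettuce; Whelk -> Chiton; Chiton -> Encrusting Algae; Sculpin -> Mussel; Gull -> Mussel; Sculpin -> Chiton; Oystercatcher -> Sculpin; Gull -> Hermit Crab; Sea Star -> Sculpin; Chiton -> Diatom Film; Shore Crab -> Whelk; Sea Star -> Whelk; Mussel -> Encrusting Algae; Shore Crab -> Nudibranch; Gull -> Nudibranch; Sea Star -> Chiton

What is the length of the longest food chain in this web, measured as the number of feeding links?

One longest chain: Diatom Film → Chiton → Sculpin → Sea Star.
It has 4 species and 3 links.

3 links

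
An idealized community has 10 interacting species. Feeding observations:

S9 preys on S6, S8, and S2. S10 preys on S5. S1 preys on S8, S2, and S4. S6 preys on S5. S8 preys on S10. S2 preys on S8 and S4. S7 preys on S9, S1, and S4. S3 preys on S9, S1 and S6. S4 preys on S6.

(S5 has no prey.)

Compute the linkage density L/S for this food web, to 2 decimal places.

L/S = 1.80

There are L = 18 links among S = 10 species.
L/S = 18/10 = 1.8000 ≈ 1.80.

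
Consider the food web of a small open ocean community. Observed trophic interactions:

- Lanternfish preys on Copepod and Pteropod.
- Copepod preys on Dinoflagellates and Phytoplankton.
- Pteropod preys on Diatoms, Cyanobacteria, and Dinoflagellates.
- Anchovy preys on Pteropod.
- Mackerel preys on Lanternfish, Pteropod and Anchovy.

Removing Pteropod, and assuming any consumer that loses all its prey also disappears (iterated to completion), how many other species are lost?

1

Remove Pteropod.
Round 1: Anchovy (all prey gone) → extinct.
No further losses. Total secondary extinctions: 1.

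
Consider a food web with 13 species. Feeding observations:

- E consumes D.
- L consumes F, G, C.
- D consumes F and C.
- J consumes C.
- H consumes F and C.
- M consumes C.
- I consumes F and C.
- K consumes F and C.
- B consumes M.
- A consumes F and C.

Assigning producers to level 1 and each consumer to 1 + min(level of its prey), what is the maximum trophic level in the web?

3

Producers (level 1): F, C, G.
Following each consumer down to its lowest-level prey: F → D → E (levels 1 through 3).
All prey of E (D 2) are at level 2 or above, so E is at level 1 + 2 = 3.
Every consumer has at least one prey at level 2 or below, so none exceeds level 3.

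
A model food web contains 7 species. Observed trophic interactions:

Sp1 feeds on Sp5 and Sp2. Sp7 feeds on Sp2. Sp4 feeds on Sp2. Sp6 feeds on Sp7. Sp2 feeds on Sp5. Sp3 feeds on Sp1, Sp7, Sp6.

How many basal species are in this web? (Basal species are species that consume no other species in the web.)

Basal species (no prey listed): Sp5.
Count: 1.

1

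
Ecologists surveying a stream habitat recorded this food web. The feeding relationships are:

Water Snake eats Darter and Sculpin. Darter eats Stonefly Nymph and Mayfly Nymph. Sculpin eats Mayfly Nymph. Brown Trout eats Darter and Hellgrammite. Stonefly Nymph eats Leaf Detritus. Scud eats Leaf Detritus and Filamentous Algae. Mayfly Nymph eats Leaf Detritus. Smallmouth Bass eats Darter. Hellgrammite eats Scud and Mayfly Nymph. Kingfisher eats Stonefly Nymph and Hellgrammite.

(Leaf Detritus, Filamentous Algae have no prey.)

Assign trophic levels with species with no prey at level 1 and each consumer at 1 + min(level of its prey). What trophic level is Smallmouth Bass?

Leaf Detritus has no prey (basal) → level 1.
Stonefly Nymph eats Leaf Detritus → level 2.
Darter eats Stonefly Nymph → level 3.
Smallmouth Bass eats Darter → level 4.
No prey of Smallmouth Bass is below level 3, so 4 is the minimum.

Trophic level 4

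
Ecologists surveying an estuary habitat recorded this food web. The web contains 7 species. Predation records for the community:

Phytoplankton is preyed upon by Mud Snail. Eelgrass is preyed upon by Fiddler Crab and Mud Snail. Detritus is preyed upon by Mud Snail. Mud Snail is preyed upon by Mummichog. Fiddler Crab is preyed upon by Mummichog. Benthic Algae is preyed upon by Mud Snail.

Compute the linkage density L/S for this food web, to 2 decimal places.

L/S = 1.00

There are L = 7 links among S = 7 species.
L/S = 7/7 = 1.0000 ≈ 1.00.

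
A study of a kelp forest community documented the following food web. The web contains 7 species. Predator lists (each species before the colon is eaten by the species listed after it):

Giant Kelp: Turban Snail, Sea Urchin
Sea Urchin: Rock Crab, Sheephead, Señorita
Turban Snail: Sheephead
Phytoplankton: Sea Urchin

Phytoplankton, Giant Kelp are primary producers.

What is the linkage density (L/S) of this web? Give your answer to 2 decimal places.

There are L = 7 links among S = 7 species.
L/S = 7/7 = 1.0000 ≈ 1.00.

L/S = 1.00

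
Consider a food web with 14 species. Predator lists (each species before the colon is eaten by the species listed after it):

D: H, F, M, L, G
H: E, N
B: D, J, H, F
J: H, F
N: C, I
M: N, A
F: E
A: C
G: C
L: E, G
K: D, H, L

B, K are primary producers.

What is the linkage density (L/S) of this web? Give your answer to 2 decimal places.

L/S = 1.79

There are L = 25 links among S = 14 species.
L/S = 25/14 = 1.7857 ≈ 1.79.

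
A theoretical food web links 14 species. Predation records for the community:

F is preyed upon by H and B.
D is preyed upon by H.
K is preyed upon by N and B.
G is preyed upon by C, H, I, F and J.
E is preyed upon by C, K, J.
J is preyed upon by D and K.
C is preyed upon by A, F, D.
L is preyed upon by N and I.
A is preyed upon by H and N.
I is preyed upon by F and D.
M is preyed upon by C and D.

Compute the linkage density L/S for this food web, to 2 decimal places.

L/S = 1.86

There are L = 26 links among S = 14 species.
L/S = 26/14 = 1.8571 ≈ 1.86.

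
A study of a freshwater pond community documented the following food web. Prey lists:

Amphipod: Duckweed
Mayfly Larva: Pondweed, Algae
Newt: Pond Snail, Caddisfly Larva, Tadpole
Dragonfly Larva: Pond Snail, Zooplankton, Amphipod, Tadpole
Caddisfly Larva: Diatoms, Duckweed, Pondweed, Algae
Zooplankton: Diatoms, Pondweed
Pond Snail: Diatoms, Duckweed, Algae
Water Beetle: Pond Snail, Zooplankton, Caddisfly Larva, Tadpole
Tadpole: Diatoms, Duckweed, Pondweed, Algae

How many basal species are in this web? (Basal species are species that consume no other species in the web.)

4

Basal species (no prey listed): Diatoms, Duckweed, Pondweed, Algae.
Count: 4.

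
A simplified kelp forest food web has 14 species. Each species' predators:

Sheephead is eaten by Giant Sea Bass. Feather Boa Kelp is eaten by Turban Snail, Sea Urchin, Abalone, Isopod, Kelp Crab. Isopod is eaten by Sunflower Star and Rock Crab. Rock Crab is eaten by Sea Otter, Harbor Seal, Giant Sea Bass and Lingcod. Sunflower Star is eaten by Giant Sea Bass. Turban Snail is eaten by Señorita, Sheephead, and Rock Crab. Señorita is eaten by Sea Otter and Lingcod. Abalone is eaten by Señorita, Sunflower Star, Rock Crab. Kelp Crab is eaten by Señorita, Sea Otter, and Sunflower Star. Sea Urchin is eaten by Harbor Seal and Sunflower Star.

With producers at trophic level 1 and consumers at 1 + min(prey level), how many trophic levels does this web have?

4

Producers (level 1): Feather Boa Kelp.
Following each consumer down to its lowest-level prey: Feather Boa Kelp → Abalone → Rock Crab → Lingcod (levels 1 through 4).
All prey of Lingcod (Rock Crab 3, Señorita 3) are at level 3 or above, so Lingcod is at level 1 + 3 = 4.
Every consumer has at least one prey at level 3 or below, so none exceeds level 4.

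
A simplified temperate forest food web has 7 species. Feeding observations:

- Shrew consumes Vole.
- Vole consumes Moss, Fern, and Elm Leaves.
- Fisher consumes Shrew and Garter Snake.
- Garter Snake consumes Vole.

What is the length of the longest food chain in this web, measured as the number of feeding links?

3 links

One longest chain: Fern → Vole → Garter Snake → Fisher.
It has 4 species and 3 links.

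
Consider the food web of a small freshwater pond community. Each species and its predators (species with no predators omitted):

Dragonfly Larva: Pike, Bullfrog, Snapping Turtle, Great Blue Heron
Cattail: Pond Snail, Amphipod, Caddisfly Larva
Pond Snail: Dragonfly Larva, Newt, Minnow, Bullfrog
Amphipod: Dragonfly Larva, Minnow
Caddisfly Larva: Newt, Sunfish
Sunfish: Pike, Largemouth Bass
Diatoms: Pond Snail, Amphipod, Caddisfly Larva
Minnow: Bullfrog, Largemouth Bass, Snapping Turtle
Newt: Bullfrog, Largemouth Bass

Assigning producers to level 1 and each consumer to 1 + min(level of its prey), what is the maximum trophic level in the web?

Producers (level 1): Cattail, Diatoms.
Following each consumer down to its lowest-level prey: Cattail → Pond Snail → Dragonfly Larva → Snapping Turtle (levels 1 through 4).
All prey of Snapping Turtle (Dragonfly Larva 3, Minnow 3) are at level 3 or above, so Snapping Turtle is at level 1 + 3 = 4.
Every consumer has at least one prey at level 3 or below, so none exceeds level 4.

4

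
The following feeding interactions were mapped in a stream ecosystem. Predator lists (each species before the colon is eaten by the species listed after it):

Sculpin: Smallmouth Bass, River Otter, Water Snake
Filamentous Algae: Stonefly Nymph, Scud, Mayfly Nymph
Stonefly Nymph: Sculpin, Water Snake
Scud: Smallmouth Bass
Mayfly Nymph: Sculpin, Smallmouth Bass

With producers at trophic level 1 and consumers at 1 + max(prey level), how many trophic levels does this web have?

Producers (level 1): Filamentous Algae.
Filamentous Algae → Stonefly Nymph → Sculpin → Smallmouth Bass gives Smallmouth Bass level 4.
No species has a prey at level 4, so no species reaches level 5.

4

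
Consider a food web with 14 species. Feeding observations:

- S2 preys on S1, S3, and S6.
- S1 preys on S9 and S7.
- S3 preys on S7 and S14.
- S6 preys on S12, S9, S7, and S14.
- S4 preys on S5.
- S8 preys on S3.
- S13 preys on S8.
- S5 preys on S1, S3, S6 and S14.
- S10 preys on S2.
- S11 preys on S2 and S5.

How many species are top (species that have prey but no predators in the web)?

4

Top species (has prey, but nothing eats it): S13, S10, S11, S4.
Count: 4.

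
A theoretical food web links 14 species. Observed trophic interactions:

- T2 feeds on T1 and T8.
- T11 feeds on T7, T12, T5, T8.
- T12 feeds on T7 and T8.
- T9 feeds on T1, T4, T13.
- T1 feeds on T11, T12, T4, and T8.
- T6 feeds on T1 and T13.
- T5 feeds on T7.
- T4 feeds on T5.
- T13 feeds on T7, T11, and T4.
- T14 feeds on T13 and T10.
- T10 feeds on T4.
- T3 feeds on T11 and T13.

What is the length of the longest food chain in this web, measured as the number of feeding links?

4 links

One longest chain: T7 → T5 → T4 → T13 → T14.
It has 5 species and 4 links.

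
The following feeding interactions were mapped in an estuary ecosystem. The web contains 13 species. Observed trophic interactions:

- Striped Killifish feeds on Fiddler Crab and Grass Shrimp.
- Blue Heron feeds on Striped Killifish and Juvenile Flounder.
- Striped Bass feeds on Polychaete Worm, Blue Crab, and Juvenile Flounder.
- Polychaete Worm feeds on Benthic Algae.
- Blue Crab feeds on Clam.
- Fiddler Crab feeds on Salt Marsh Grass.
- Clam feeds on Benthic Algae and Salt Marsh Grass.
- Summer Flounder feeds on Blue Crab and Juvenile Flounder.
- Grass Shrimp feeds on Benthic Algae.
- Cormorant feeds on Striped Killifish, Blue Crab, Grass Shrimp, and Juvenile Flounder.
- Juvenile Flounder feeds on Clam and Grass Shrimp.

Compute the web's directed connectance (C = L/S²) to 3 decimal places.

C = 0.124

The web has S = 13 species and L = 21 feeding links.
C = L / S² = 21 / 169 = 0.1243 ≈ 0.124.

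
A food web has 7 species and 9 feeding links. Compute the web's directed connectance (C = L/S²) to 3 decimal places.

C = 0.184

The web has S = 7 species and L = 9 feeding links.
C = L / S² = 9 / 49 = 0.1837 ≈ 0.184.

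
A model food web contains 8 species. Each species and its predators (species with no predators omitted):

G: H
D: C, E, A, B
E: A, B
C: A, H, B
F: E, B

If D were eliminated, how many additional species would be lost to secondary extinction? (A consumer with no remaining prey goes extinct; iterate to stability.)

1

Remove D.
Round 1: C (all prey gone) → extinct.
No further losses. Total secondary extinctions: 1.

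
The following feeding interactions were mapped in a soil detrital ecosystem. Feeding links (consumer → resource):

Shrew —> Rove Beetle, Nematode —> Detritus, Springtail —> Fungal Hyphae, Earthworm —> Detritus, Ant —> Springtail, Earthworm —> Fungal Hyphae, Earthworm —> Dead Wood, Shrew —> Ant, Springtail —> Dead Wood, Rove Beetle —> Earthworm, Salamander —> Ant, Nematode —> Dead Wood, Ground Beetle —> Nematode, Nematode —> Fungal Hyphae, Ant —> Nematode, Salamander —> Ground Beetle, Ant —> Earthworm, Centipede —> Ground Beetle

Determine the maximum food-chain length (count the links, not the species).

3 links

One longest chain: Fungal Hyphae → Earthworm → Rove Beetle → Shrew.
It has 4 species and 3 links.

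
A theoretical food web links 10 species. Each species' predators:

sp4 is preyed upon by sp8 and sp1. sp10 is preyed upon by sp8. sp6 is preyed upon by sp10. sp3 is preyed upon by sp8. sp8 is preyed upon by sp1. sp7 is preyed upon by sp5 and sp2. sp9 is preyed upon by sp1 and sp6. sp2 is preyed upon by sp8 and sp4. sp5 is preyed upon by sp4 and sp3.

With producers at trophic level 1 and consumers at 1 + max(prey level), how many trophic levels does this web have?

Producers (level 1): sp7, sp9.
sp7 → sp5 → sp4 → sp8 → sp1 gives sp1 level 5.
No species has a prey at level 5, so no species reaches level 6.

5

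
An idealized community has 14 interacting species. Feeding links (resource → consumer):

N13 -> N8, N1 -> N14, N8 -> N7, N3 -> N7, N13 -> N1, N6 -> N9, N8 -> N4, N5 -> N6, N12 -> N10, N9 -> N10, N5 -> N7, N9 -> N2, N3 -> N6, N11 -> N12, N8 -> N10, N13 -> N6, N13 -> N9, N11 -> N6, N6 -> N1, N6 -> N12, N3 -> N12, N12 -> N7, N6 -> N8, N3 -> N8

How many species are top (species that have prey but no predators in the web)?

Top species (has prey, but nothing eats it): N2, N7, N4, N10, N14.
Count: 5.

5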